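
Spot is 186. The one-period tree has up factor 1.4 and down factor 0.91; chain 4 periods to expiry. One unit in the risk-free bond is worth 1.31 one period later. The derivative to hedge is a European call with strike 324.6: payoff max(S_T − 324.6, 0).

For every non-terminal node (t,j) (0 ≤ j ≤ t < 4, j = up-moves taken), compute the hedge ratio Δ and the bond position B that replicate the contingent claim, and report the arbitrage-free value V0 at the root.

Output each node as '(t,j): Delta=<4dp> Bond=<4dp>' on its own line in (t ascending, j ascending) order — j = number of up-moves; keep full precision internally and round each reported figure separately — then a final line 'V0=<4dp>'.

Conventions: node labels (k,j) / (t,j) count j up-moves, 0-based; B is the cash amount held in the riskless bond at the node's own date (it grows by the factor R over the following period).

(0,0): Delta=0.9146 Bond=-92.3420
(1,0): Delta=0.6548 Bond=-76.9875
(1,1): Delta=0.9526 Bond=-130.8637
(2,0): Delta=0.0000 Bond=0.0000
(2,1): Delta=0.7505 Bond=-123.5456
(2,2): Delta=0.9822 Bond=-182.2058
(3,0): Delta=0.0000 Bond=0.0000
(3,1): Delta=0.0000 Bond=0.0000
(3,2): Delta=0.8603 Bond=-198.2598
(3,3): Delta=1.0000 Bond=-247.7863
V0=77.7774

Under the risk-neutral measure, an up-move has probability p* = (R−d)/(u−d) = 0.8163 and values discount at R = 1.31.
Terminal payoffs: V(4,0)=0.0000, V(4,1)=0.0000, V(4,2)=0.0000, V(4,3)=139.8494, V(4,4)=389.9376
(3,0): S=140.1642. Δ = (V_up−V_dn)/(S_up−S_dn) = (0.0000−0.0000)/(196.2299−127.5494) = 0.0000. V = [p*·0.0000 + (1−p*)·0.0000]/1.31 = 0.0000. B = V − Δ·S = 0.0000.
(3,1): S=215.6372. Δ = (V_up−V_dn)/(S_up−S_dn) = (0.0000−0.0000)/(301.8921−196.2299) = 0.0000. V = [p*·0.0000 + (1−p*)·0.0000]/1.31 = 0.0000. B = V − Δ·S = 0.0000.
(3,2): S=331.7496. Δ = (V_up−V_dn)/(S_up−S_dn) = (139.8494−0.0000)/(464.4494−301.8921) = 0.8603. V = [p*·139.8494 + (1−p*)·0.0000]/1.31 = 87.1472. B = V − Δ·S = -198.2598.
(3,3): S=510.3840. Δ = (V_up−V_dn)/(S_up−S_dn) = (389.9376−139.8494)/(714.5376−464.4494) = 1.0000. V = [p*·389.9376 + (1−p*)·139.8494]/1.31 = 262.5977. B = V − Δ·S = -247.7863.
(2,0): S=154.0266. Δ = (V_up−V_dn)/(S_up−S_dn) = (0.0000−0.0000)/(215.6372−140.1642) = 0.0000. V = [p*·0.0000 + (1−p*)·0.0000]/1.31 = 0.0000. B = V − Δ·S = 0.0000.
(2,1): S=236.9640. Δ = (V_up−V_dn)/(S_up−S_dn) = (87.1472−0.0000)/(331.7496−215.6372) = 0.7505. V = [p*·87.1472 + (1−p*)·0.0000]/1.31 = 54.3058. B = V − Δ·S = -123.5456.
(2,2): S=364.5600. Δ = (V_up−V_dn)/(S_up−S_dn) = (262.5977−87.1472)/(510.3840−331.7496) = 0.9822. V = [p*·262.5977 + (1−p*)·87.1472]/1.31 = 175.8566. B = V − Δ·S = -182.2058.
(1,0): S=169.2600. Δ = (V_up−V_dn)/(S_up−S_dn) = (54.3058−0.0000)/(236.9640−154.0266) = 0.6548. V = [p*·54.3058 + (1−p*)·0.0000]/1.31 = 33.8406. B = V − Δ·S = -76.9875.
(1,1): S=260.4000. Δ = (V_up−V_dn)/(S_up−S_dn) = (175.8566−54.3058)/(364.5600−236.9640) = 0.9526. V = [p*·175.8566 + (1−p*)·54.3058]/1.31 = 117.1992. B = V − Δ·S = -130.8637.
(0,0): S=186.0000. Δ = (V_up−V_dn)/(S_up−S_dn) = (117.1992−33.8406)/(260.4000−169.2600) = 0.9146. V = [p*·117.1992 + (1−p*)·33.8406]/1.31 = 77.7774. B = V − Δ·S = -92.3420.
Sanity check at the root: Δ(0,0)·S0 + B(0,0) reproduces V0 = 77.7774.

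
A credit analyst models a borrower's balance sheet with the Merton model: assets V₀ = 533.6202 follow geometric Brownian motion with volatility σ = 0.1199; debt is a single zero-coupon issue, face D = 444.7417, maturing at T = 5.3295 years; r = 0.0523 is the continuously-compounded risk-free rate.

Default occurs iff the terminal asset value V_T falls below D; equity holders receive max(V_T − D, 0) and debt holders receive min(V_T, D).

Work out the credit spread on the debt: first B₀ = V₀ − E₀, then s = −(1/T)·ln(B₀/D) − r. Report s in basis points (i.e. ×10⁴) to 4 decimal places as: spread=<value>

spread=12.9641

Equity is a call on the firm's assets struck at D = 444.7417:
d₁ = [ln(V₀/D) + (r + σ²/2)T] / (σ√T)
   = [ln(533.6202/444.7417) + (0.0523 + 0.5·0.1199²)·5.3295] / (0.1199·√5.3295)
   = [0.182191 + 0.317041] / 0.276798 = 1.803599
d₂ = d₁ − σ√T = 1.803599 − 0.276798 = 1.526801
N(d₁) = 0.964353,  N(d₂) = 0.936595,  e^(−rT) = 0.756742
E₀ = V₀·N(d₁) − D·e^(−rT)·N(d₂)
   = 533.6202·0.964353 − 444.7417·0.756742·0.936595 = 199.382772
B₀ = V₀ − E₀ = 533.6202 − 199.382772 = 334.237428
spread = −(1/T)·ln(B₀/D) − r = −(1/5.3295)·ln(334.237428/444.7417) − 0.0523 = 0.00129641
in basis points: 0.00129641 × 10⁴ = 12.9641 bp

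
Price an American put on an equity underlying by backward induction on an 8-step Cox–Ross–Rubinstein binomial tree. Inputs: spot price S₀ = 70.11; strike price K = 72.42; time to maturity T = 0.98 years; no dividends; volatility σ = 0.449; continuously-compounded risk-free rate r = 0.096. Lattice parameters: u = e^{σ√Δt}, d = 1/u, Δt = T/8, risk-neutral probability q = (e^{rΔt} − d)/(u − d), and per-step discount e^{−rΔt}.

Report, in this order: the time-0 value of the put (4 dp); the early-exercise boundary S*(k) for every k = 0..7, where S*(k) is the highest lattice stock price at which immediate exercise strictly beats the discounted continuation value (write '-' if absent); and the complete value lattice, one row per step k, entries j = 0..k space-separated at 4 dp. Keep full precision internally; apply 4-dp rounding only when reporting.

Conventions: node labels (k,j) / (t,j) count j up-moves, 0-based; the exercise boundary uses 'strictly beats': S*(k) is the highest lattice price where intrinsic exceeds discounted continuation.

Δt=0.12250  u=1.17017  d=0.85458  q=0.49828  discount=0.98831
step 8 (expiry): payoffs max(K−S,0) = 52.4773 45.1124 35.0277 21.2187 2.3100 0.0000 0.0000 0.0000 0.0000
step 7: (k=7,j=0): S=23.3364, K−S=49.0836, hold=48.2369 ⇒ V=49.0836 exercise | (k=7,j=1): S=31.9546, K−S=40.4654, hold=39.6188 ⇒ V=40.4654 exercise | (k=7,j=2): S=43.7554, K−S=28.6646, hold=27.8179 ⇒ V=28.6646 exercise | (k=7,j=3): S=59.9143, K−S=12.5057, hold=11.6590 ⇒ V=12.5057 exercise | (k=7,j=4): S=82.0407, K−S=0.0000, hold=1.1454 ⇒ V=1.1454 continue | (k=7,j=5): S=112.3384, K−S=0.0000, hold=0.0000 ⇒ V=0.0000 continue | (k=7,j=6): S=153.8250, K−S=0.0000, hold=0.0000 ⇒ V=0.0000 continue | (k=7,j=7): S=210.6326, K−S=0.0000, hold=0.0000 ⇒ V=0.0000 continue  boundary S*=59.9143
step 6: (k=6,j=0): S=27.3076, K−S=45.1124, hold=44.2657 ⇒ V=45.1124 exercise | (k=6,j=1): S=37.3923, K−S=35.0277, hold=34.1810 ⇒ V=35.0277 exercise | (k=6,j=2): S=51.2013, K−S=21.2187, hold=20.3720 ⇒ V=21.2187 exercise | (k=6,j=3): S=70.1100, K−S=2.3100, hold=6.7651 ⇒ V=6.7651 continue | (k=6,j=4): S=96.0017, K−S=0.0000, hold=0.5680 ⇒ V=0.5680 continue | (k=6,j=5): S=131.4551, K−S=0.0000, hold=0.0000 ⇒ V=0.0000 continue | (k=6,j=6): S=180.0015, K−S=0.0000, hold=0.0000 ⇒ V=0.0000 continue  boundary S*=51.2013
step 5: (k=5,j=0): S=31.9546, K−S=40.4654, hold=39.6188 ⇒ V=40.4654 exercise | (k=5,j=1): S=43.7554, K−S=28.6646, hold=27.8179 ⇒ V=28.6646 exercise | (k=5,j=2): S=59.9143, K−S=12.5057, hold=13.8529 ⇒ V=13.8529 continue | (k=5,j=3): S=82.0407, K−S=0.0000, hold=3.6342 ⇒ V=3.6342 continue | (k=5,j=4): S=112.3384, K−S=0.0000, hold=0.2816 ⇒ V=0.2816 continue | (k=5,j=5): S=153.8250, K−S=0.0000, hold=0.0000 ⇒ V=0.0000 continue  boundary S*=43.7554
step 4: (k=4,j=0): S=37.3923, K−S=35.0277, hold=34.1810 ⇒ V=35.0277 exercise | (k=4,j=1): S=51.2013, K−S=21.2187, hold=21.0355 ⇒ V=21.2187 exercise | (k=4,j=2): S=70.1100, K−S=2.3100, hold=8.6588 ⇒ V=8.6588 continue | (k=4,j=3): S=96.0017, K−S=0.0000, hold=1.9408 ⇒ V=1.9408 continue | (k=4,j=4): S=131.4551, K−S=0.0000, hold=0.1397 ⇒ V=0.1397 continue  boundary S*=51.2013
step 3: (k=3,j=0): S=43.7554, K−S=28.6646, hold=27.8179 ⇒ V=28.6646 exercise | (k=3,j=1): S=59.9143, K−S=12.5057, hold=14.7855 ⇒ V=14.7855 continue | (k=3,j=2): S=82.0407, K−S=0.0000, hold=5.2493 ⇒ V=5.2493 continue | (k=3,j=3): S=112.3384, K−S=0.0000, hold=1.0311 ⇒ V=1.0311 continue  boundary S*=43.7554
step 2: (k=2,j=0): S=51.2013, K−S=21.2187, hold=21.4947 ⇒ V=21.4947 continue | (k=2,j=1): S=70.1100, K−S=2.3100, hold=9.9165 ⇒ V=9.9165 continue | (k=2,j=2): S=96.0017, K−S=0.0000, hold=3.1107 ⇒ V=3.1107 continue  boundary S*=-
step 1: (k=1,j=0): S=59.9143, K−S=12.5057, hold=15.5417 ⇒ V=15.5417 continue | (k=1,j=1): S=82.0407, K−S=0.0000, hold=6.4490 ⇒ V=6.4490 continue  boundary S*=-
step 0: (k=0,j=0): S=70.1100, K−S=2.3100, hold=10.8823 ⇒ V=10.8823 continue  boundary S*=-

price = 10.8823
boundary = - - - 43.7554 51.2013 43.7554 51.2013 59.9143
tree:
10.8823
15.5417 6.4490
21.4947 9.9165 3.1107
28.6646 14.7855 5.2493 1.0311
35.0277 21.2187 8.6588 1.9408 0.1397
40.4654 28.6646 13.8529 3.6342 0.2816 0.0000
45.1124 35.0277 21.2187 6.7651 0.5680 0.0000 0.0000
49.0836 40.4654 28.6646 12.5057 1.1454 0.0000 0.0000 0.0000
52.4773 45.1124 35.0277 21.2187 2.3100 0.0000 0.0000 0.0000 0.0000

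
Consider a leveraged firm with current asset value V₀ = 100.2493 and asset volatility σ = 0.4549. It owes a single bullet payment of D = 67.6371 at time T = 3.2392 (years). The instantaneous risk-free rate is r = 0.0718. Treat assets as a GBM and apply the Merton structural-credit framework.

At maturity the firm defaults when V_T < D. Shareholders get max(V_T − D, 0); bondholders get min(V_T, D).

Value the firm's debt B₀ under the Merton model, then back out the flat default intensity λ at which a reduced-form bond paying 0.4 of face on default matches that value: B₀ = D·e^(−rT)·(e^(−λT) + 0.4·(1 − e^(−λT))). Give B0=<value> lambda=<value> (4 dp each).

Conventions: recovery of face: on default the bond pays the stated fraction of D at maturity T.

B0=46.2911 lambda=0.0796

Equity is a call on the firm's assets struck at D = 67.6371:
d₁ = [ln(V₀/D) + (r + σ²/2)T] / (σ√T)
   = [ln(100.2493/67.6371) + (0.0718 + 0.5·0.4549²)·3.2392] / (0.4549·√3.2392)
   = [0.393503 + 0.567725] / 0.818719 = 1.174064
d₂ = d₁ − σ√T = 1.174064 − 0.818719 = 0.355345
N(d₁) = 0.879815,  N(d₂) = 0.638834,  e^(−rT) = 0.792491
E₀ = V₀·N(d₁) − D·e^(−rT)·N(d₂)
   = 100.2493·0.879815 − 67.6371·0.792491·0.638834 = 53.958210
B₀ = V₀ − E₀ = 100.2493 − 53.958210 = 46.291090
e^(−λT) = (B₀·e^(rT)/D − 0.4)/(1 − 0.4) = (46.2911·1.261845/67.6371 − 0.4)/0.6 = 0.77268568
λ = −ln(0.77268568)/3.2392 = 0.079613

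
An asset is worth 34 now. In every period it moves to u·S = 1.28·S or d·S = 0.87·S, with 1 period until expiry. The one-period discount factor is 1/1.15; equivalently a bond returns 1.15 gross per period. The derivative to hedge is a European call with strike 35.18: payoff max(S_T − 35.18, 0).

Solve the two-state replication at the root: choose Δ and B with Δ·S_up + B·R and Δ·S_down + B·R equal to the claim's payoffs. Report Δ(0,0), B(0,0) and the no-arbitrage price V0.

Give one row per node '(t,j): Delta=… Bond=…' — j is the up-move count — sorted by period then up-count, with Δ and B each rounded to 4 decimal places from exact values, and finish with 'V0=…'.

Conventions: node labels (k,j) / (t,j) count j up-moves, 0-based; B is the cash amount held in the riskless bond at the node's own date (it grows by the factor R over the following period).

(0,0): Delta=0.5983 Bond=-15.3888
V0=4.9527

Risk-neutral probability p* = (R−d)/(u−d) = (1.15−0.87)/(1.28−0.87) = 0.6829.
Terminal payoffs: V(1,0)=0.0000, V(1,1)=8.3400
  t=0,j=0: stock 34.0000 → up 43.5200 (V=8.3400), down 29.5800 (V=0.0000). Price 4.9527; hedge Δ=0.5983, bond B=-15.3888.
Verification: the root portfolio costs Δ(0,0)·S0 + B(0,0) = 4.9527, matching V0.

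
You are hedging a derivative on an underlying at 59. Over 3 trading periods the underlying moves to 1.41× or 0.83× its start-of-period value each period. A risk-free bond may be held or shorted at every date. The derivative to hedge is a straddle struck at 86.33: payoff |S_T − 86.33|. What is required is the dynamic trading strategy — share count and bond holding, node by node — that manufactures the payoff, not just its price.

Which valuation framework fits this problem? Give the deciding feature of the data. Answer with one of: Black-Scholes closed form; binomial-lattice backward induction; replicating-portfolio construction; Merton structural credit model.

Key observation: the task asks for the hedge itself — share and bond holdings at every node of the 3-period tree on spot 59 with factors 1.41/0.83 — which is exactly what the replicating-portfolio construction produces.

framework: replicating-portfolio construction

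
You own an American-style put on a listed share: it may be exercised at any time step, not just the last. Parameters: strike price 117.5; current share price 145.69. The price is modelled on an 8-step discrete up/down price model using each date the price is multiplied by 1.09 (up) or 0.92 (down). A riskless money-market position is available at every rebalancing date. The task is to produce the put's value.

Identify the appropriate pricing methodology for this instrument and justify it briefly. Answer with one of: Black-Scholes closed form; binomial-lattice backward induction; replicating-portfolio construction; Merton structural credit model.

framework: binomial-lattice backward induction

Key observation: an American put (K = 117.5, S₀ = 145.69) on a 8-date tree has no closed form — the optimal stopping decision is embedded and must be resolved recursively from expiry.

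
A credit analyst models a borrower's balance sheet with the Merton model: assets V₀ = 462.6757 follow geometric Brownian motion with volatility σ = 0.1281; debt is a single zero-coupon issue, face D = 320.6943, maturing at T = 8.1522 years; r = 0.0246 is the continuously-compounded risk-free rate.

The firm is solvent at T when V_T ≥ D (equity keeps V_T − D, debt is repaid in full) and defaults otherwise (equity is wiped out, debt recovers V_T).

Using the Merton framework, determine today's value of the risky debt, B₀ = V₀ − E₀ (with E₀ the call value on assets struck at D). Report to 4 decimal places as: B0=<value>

Equity is a call on the firm's assets struck at D = 320.6943:
d₁ = [ln(V₀/D) + (r + σ²/2)T] / (σ√T)
   = [ln(462.6757/320.6943) + (0.0246 + 0.5·0.1281²)·8.1522] / (0.1281·√8.1522)
   = [0.366538 + 0.267431] / 0.365752 = 1.733332
d₂ = d₁ − σ√T = 1.733332 − 0.365752 = 1.367580
N(d₁) = 0.958482,  N(d₂) = 0.914278,  e^(−rT) = 0.818285
E₀ = V₀·N(d₁) − D·e^(−rT)·N(d₂)
   = 462.6757·0.958482 − 320.6943·0.818285·0.914278 = 203.541775
B₀ = V₀ − E₀ = 462.6757 − 203.541775 = 259.133925

B0=259.1339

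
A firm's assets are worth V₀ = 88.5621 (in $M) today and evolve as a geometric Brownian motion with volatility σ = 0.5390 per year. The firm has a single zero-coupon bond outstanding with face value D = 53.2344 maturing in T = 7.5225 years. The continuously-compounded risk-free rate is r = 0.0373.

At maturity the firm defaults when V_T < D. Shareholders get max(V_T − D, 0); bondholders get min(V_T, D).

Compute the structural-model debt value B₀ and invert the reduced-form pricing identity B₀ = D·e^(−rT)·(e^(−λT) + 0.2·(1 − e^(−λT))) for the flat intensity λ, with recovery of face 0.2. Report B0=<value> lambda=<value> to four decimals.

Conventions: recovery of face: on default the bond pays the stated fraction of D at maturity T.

B0=25.8241 lambda=0.0788

Apply the equity-as-call identities (strike 53.2344, horizon 7.5225 years):
d₁ = [ln(V₀/D) + (r + σ²/2)T] / (σ√T)
   = [ln(88.5621/53.2344) + (0.0373 + 0.5·0.5390²)·7.5225] / (0.5390·√7.5225)
   = [0.508999 + 1.373311] / 1.478325 = 1.273273
d₂ = d₁ − σ√T = 1.273273 − 1.478325 = -0.205052
N(d₁) = 0.898539,  N(d₂) = 0.418766,  e^(−rT) = 0.755339
E₀ = V₀·N(d₁) − D·e^(−rT)·N(d₂)
   = 88.5621·0.898539 − 53.2344·0.755339·0.418766 = 62.737966
B₀ = V₀ − E₀ = 88.5621 − 62.737966 = 25.824134
e^(−λT) = (B₀·e^(rT)/D − 0.2)/(1 − 0.2) = (25.8241·1.323910/53.2344 − 0.2)/0.8 = 0.55278862
λ = −ln(0.55278862)/7.5225 = 0.078801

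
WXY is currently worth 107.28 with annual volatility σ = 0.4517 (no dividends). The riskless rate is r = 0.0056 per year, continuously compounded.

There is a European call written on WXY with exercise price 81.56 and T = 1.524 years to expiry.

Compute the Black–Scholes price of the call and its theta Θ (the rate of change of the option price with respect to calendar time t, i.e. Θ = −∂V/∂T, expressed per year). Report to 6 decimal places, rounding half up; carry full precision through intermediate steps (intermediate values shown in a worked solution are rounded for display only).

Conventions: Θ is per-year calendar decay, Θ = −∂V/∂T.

price = 36.377083
Θ = -6.017905

σ√T = 0.4517·√1.524 = 0.557625
d₁ = (ln(S/K) + (r+σ²/2)T) / (σ√T) = (ln(107.28/81.56) + (0.0056+0.4517²/2)·1.524) / 0.557625 = (0.274103 + 0.164007) / 0.557625 = 0.785672
d₂ = d₁ − σ√T = 0.785672 − 0.557625 = 0.228047
e^{−rT} = 0.991502
N(d₁) = 0.783970,  N(d₂) = 0.590195
Call price V = S·N(d₁) − K·e^{−rT}·N(d₂) = 84.104323 − 47.727240 = 36.377083
φ(d₁) = (1/√(2π))·e^{−d₁²/2} = 0.293001
Θ = −S·φ(d₁)·σ/(2√T) − r·K·e^{−rT}·N(d₂) = −5.750633 − 0.267273 = -6.017905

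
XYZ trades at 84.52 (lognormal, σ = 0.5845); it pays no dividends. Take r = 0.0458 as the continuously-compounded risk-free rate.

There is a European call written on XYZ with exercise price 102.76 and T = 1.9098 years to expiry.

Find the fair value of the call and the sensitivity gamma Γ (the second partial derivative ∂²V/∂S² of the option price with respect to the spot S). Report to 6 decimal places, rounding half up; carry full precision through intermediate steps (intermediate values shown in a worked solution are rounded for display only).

σ√T = 0.5845·√1.9098 = 0.807753
d₁ = (ln(S/K) + (r+σ²/2)T) / (σ√T) = (ln(84.52/102.76) + (0.0458+0.5845²/2)·1.9098) / 0.807753 = (-0.195408 + 0.413701) / 0.807753 = 0.270247
d₂ = d₁ − σ√T = 0.270247 − 0.807753 = -0.537505
e^{−rT} = 0.916247
N(d₁) = 0.606515,  N(d₂) = 0.295459
Call price V = S·N(d₁) − K·e^{−rT}·N(d₂) = 51.262653 − 27.818553 = 23.444100
φ(d₁) = (1/√(2π))·e^{−d₁²/2} = 0.384637
Γ = φ(d₁) / (S·σ·√T) = 0.005634

price = 23.444100
Γ = 0.005634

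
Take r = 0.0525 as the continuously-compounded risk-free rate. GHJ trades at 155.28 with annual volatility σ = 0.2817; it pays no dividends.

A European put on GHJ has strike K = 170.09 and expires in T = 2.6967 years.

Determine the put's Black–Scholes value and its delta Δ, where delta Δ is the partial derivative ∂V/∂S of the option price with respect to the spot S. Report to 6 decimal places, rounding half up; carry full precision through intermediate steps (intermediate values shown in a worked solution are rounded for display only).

price = 24.044199
Δ = -0.366770

σ√T = 0.2817·√2.6967 = 0.462597
d₁ = (ln(S/K) + (r+σ²/2)T) / (σ√T) = (ln(155.28/170.09) + (0.0525+0.2817²/2)·2.6967) / 0.462597 = (-0.091098 + 0.248575) / 0.462597 = 0.340419
d₂ = d₁ − σ√T = 0.340419 − 0.462597 = -0.122178
e^{−rT} = 0.867989
N(−d₁) = 0.366770,  N(−d₂) = 0.548621
Put price V = K·e^{−rT}·N(−d₂) − S·N(−d₁) = 80.996297 − 56.952098 = 24.044199
Δ = −N(−d₁) = -0.366770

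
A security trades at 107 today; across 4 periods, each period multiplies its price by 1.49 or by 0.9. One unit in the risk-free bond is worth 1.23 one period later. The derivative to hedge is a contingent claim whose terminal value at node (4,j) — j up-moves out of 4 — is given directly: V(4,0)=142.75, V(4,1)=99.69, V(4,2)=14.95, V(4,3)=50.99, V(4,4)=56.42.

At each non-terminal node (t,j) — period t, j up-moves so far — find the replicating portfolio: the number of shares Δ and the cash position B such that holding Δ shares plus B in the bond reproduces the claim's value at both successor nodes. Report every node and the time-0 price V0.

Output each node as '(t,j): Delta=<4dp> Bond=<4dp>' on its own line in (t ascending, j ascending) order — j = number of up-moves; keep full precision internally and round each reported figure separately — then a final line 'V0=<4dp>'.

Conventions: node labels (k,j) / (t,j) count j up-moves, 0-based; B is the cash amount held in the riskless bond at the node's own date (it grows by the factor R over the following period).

Risk-neutral probability p* = (R−d)/(u−d) = (1.23−0.9)/(1.49−0.9) = 0.5593.
At maturity the claim pays: V(4,0)=142.7500, V(4,1)=99.6900, V(4,2)=14.9500, V(4,3)=50.9900, V(4,4)=56.4200
(3,0): S=78.0030. Δ = (V_up−V_dn)/(S_up−S_dn) = (99.6900−142.7500)/(116.2245−70.2027) = -0.9356. V = [p*·99.6900 + (1−p*)·142.7500]/1.23 = 96.4761. B = V − Δ·S = 169.4591.
(3,1): S=129.1383. Δ = (V_up−V_dn)/(S_up−S_dn) = (14.9500−99.6900)/(192.4161−116.2245) = -1.1122. V = [p*·14.9500 + (1−p*)·99.6900]/1.23 = 42.5147. B = V − Δ·S = 186.1418.
(3,2): S=213.7956. Δ = (V_up−V_dn)/(S_up−S_dn) = (50.9900−14.9500)/(318.5555−192.4161) = 0.2857. V = [p*·50.9900 + (1−p*)·14.9500]/1.23 = 28.5431. B = V − Δ·S = -32.5417.
(3,3): S=353.9505. Δ = (V_up−V_dn)/(S_up−S_dn) = (56.4200−50.9900)/(527.3863−318.5555) = 0.0260. V = [p*·56.4200 + (1−p*)·50.9900]/1.23 = 43.9245. B = V − Δ·S = 34.7211.
(2,0): S=86.6700. Δ = (V_up−V_dn)/(S_up−S_dn) = (42.5147−96.4761)/(129.1383−78.0030) = -1.0553. V = [p*·42.5147 + (1−p*)·96.4761]/1.23 = 53.8978. B = V − Δ·S = 145.3578.
(2,1): S=143.4870. Δ = (V_up−V_dn)/(S_up−S_dn) = (28.5431−42.5147)/(213.7956−129.1383) = -0.1650. V = [p*·28.5431 + (1−p*)·42.5147]/1.23 = 28.2114. B = V − Δ·S = 51.8921.
(2,2): S=237.5507. Δ = (V_up−V_dn)/(S_up−S_dn) = (43.9245−28.5431)/(353.9505−213.7956) = 0.1097. V = [p*·43.9245 + (1−p*)·28.5431]/1.23 = 30.2002. B = V − Δ·S = 4.1300.
(1,0): S=96.3000. Δ = (V_up−V_dn)/(S_up−S_dn) = (28.2114−53.8978)/(143.4870−86.6700) = -0.4521. V = [p*·28.2114 + (1−p*)·53.8978]/1.23 = 32.1389. B = V − Δ·S = 75.6751.
(1,1): S=159.4300. Δ = (V_up−V_dn)/(S_up−S_dn) = (30.2002−28.2114)/(237.5507−143.4870) = 0.0211. V = [p*·30.2002 + (1−p*)·28.2114]/1.23 = 23.8405. B = V − Δ·S = 20.4697.
(0,0): S=107.0000. Δ = (V_up−V_dn)/(S_up−S_dn) = (23.8405−32.1389)/(159.4300−96.3000) = -0.1314. V = [p*·23.8405 + (1−p*)·32.1389]/1.23 = 22.3556. B = V − Δ·S = 36.4207.
Verification: the root portfolio costs Δ(0,0)·S0 + B(0,0) = 22.3556, matching V0.

(0,0): Delta=-0.1314 Bond=36.4207
(1,0): Delta=-0.4521 Bond=75.6751
(1,1): Delta=0.0211 Bond=20.4697
(2,0): Delta=-1.0553 Bond=145.3578
(2,1): Delta=-0.1650 Bond=51.8921
(2,2): Delta=0.1097 Bond=4.1300
(3,0): Delta=-0.9356 Bond=169.4591
(3,1): Delta=-1.1122 Bond=186.1418
(3,2): Delta=0.2857 Bond=-32.5417
(3,3): Delta=0.0260 Bond=34.7211
V0=22.3556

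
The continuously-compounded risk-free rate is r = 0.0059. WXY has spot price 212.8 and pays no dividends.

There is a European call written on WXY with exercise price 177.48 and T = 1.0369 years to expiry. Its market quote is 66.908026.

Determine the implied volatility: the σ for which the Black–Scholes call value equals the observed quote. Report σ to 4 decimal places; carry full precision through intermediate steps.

At σ = 0.5985 the Black–Scholes value reproduces the quote:
σ√T = 0.5985·√1.0369 = 0.609442
d₁ = (ln(S/K) + (r+σ²/2)T) / (σ√T) = (ln(212.8/177.48) + (0.0059+0.5985²/2)·1.0369) / 0.609442 = (0.181495 + 0.191828) / 0.609442 = 0.612564
d₂ = d₁ − σ√T = 0.612564 − 0.609442 = 0.003122
e^{−rT} = 0.993901
N(d₁) = 0.729918,  N(d₂) = 0.501245
V = S·N(d₁) − K·e^{−rT}·N(d₂) = 155.326489 − 88.418463 = 66.908026 (matching the quote); vega is positive throughout, so no other σ reproduces this price

sigma = 0.5985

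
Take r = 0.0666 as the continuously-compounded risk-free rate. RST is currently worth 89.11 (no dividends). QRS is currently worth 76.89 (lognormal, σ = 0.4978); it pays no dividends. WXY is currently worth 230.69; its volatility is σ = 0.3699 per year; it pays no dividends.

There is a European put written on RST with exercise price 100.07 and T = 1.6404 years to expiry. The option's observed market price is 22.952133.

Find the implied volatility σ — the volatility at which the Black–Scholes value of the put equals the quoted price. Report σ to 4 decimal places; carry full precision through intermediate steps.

At σ = 0.5044 the Black–Scholes value reproduces the quote:
σ√T = 0.5044·√1.6404 = 0.646026
d₁ = (ln(S/K) + (r+σ²/2)T) / (σ√T) = (ln(89.11/100.07) + (0.0666+0.5044²/2)·1.6404) / 0.646026 = (-0.115998 + 0.317925) / 0.646026 = 0.312568
d₂ = d₁ − σ√T = 0.312568 − 0.646026 = -0.333458
e^{−rT} = 0.896506
N(−d₁) = 0.377304,  N(−d₂) = 0.630606
V = K·e^{−rT}·N(−d₂) − S·N(−d₁) = 56.573733 − 33.621600 = 22.952133 (matching the quote); vega is positive throughout, so no other σ reproduces this price

sigma = 0.5044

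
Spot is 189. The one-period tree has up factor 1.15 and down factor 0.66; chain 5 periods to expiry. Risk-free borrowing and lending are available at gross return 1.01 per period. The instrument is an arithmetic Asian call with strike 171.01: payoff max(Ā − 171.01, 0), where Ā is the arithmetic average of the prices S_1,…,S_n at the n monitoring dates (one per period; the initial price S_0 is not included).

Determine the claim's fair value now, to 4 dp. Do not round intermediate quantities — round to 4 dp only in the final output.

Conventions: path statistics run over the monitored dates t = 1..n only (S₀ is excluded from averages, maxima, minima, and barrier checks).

Under the martingale measure an up-move has probability p* = 0.7143; value the claim as the probability-weighted average of per-path payoffs, discounted 5 periods at R = 1.01.
Enumerate all 2^5 = 32 price paths (U = up ×1.15, D = down ×0.66); each path with k up-moves has probability p*^k·(1−p*)^(5−k).
DDDDD: Ā=64.1873, payoff=0.0000, prob=0.001904
UDDDD: Ā=111.8415, payoff=0.0000, prob=0.004760
DUDDD: Ā=93.3195, payoff=0.0000, prob=0.004760
UUDDD: Ā=162.6022, payoff=0.0000, prob=0.011900
DDUDD: Ā=81.0950, payoff=0.0000, prob=0.004760
UDUDD: Ā=141.3019, payoff=0.0000, prob=0.011900
DUUDD: Ā=122.7799, payoff=0.0000, prob=0.011900
UUUDD: Ā=213.9346, payoff=42.9246, prob=0.029750
DDDUD: Ā=73.0268, payoff=0.0000, prob=0.004760
UDDUD: Ā=127.2437, payoff=0.0000, prob=0.011900
DUDUD: Ā=108.7217, payoff=0.0000, prob=0.011900
UUDUD: Ā=189.4393, payoff=18.4293, prob=0.029750
DDUUD: Ā=96.4971, payoff=0.0000, prob=0.011900
UDUUD: Ā=168.1390, payoff=0.0000, prob=0.029750
DUUUD: Ā=149.6170, payoff=0.0000, prob=0.029750
UUUUD: Ā=260.6962, payoff=89.6862, prob=0.074374
DDDDU: Ā=67.7018, payoff=0.0000, prob=0.004760
UDDDU: Ā=117.9653, payoff=0.0000, prob=0.011900
DUDDU: Ā=99.4433, payoff=0.0000, prob=0.011900
UUDDU: Ā=173.2723, payoff=2.2623, prob=0.029750
DDUDU: Ā=87.2187, payoff=0.0000, prob=0.011900
UDUDU: Ā=151.9720, payoff=0.0000, prob=0.029750
DUUDU: Ā=133.4500, payoff=0.0000, prob=0.029750
UUUDU: Ā=232.5266, payoff=61.5166, prob=0.074374
DDDUU: Ā=79.1505, payoff=0.0000, prob=0.011900
UDDUU: Ā=137.9138, payoff=0.0000, prob=0.029750
DUDUU: Ā=119.3918, payoff=0.0000, prob=0.029750
UUDUU: Ā=208.0312, payoff=37.0212, prob=0.074374
DDUUU: Ā=107.1673, payoff=0.0000, prob=0.029750
UDUUU: Ā=186.7309, payoff=15.7209, prob=0.074374
DUUUU: Ā=168.2089, payoff=0.0000, prob=0.074374
UUUUU: Ā=293.0913, payoff=122.0813, prob=0.185934
Price = Σ prob·payoff / R^5 = 39.759825 / 1.051010 = 37.8301

price = 37.8301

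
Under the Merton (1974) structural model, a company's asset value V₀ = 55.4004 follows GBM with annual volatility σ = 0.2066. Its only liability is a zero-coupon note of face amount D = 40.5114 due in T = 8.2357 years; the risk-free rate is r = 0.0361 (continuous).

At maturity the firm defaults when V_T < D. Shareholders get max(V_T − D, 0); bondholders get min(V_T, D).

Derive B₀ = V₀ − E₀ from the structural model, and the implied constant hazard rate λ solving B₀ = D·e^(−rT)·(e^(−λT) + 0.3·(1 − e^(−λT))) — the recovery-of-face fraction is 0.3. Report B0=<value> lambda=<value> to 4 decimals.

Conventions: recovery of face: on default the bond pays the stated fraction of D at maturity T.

With assets at 55.4004 and a single debt payment of 40.5114 at 8.2357 years:
d₁ = [ln(V₀/D) + (r + σ²/2)T] / (σ√T)
   = [ln(55.4004/40.5114) + (0.0361 + 0.5·0.2066²)·8.2357] / (0.2066·√8.2357)
   = [0.313003 + 0.473073] / 0.592899 = 1.325819
d₂ = d₁ − σ√T = 1.325819 − 0.592899 = 0.732920
N(d₁) = 0.907550,  N(d₂) = 0.768197,  e^(−rT) = 0.742815
E₀ = V₀·N(d₁) − D·e^(−rT)·N(d₂)
   = 55.4004·0.907550 − 40.5114·0.742815·0.768197 = 27.161722
B₀ = V₀ − E₀ = 55.4004 − 27.161722 = 28.238678
e^(−λT) = (B₀·e^(rT)/D − 0.3)/(1 − 0.3) = (28.2387·1.346231/40.5114 − 0.3)/0.7 = 0.91199693
λ = −ln(0.91199693)/8.2357 = 0.011185

B0=28.2387 lambda=0.0112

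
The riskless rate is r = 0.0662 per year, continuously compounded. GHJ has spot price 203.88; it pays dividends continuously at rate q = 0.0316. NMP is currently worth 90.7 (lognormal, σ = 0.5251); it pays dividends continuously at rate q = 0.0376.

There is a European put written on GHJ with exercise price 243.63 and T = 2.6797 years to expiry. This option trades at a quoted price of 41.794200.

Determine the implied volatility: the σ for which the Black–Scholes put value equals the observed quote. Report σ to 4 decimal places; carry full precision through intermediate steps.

sigma = 0.2585

At σ = 0.2585 the Black–Scholes value reproduces the quote:
σ√T = 0.2585·√2.6797 = 0.423159
d₁ = (ln(S/K) + (r−q+σ²/2)T) / (σ√T) = (ln(203.88/243.63) + (0.0662−0.0316+0.2585²/2)·2.6797) / 0.423159 = (-0.178119 + 0.182249) / 0.423159 = 0.009761
d₂ = d₁ − σ√T = 0.009761 − 0.423159 = -0.413398
e^{−rT} = 0.837448
e^{−qT} = 0.918808
N(−d₁) = 0.496106,  N(−d₂) = 0.660343
V = K·e^{−rT}·N(−d₂) − S·e^{−qT}·N(−d₁) = 134.728020 − 92.933821 = 41.794200 (matching the quote); vega is positive throughout, so no other σ reproduces this price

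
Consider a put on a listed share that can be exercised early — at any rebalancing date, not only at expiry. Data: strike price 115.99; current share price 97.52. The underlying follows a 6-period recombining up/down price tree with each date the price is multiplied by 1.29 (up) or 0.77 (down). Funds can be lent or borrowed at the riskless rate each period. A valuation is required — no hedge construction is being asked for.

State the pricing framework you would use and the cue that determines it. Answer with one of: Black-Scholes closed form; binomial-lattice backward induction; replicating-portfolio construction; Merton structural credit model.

Key observation: the exercise right at every one of the 6 steps is what matters: each node needs max(115.99 − S, continuation), which only the stepwise tree valuation starting from spot 97.52 delivers.

framework: binomial-lattice backward induction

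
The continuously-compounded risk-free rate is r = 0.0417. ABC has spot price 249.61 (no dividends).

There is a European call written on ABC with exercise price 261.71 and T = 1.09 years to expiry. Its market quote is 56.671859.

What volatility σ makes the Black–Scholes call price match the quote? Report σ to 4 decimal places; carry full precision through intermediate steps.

At σ = 0.5545 the Black–Scholes value reproduces the quote:
σ√T = 0.5545·√1.09 = 0.578915
d₁ = (ln(S/K) + (r+σ²/2)T) / (σ√T) = (ln(249.61/261.71) + (0.0417+0.5545²/2)·1.09) / 0.578915 = (-0.047337 + 0.213024) / 0.578915 = 0.286203
d₂ = d₁ − σ√T = 0.286203 − 0.578915 = -0.292712
e^{−rT} = 0.955565
N(d₁) = 0.612639,  N(d₂) = 0.384871
V = S·N(d₁) − K·e^{−rT}·N(d₂) = 152.920700 − 96.248841 = 56.671859 (matching the quote); vega is positive throughout, so no other σ reproduces this price

sigma = 0.5545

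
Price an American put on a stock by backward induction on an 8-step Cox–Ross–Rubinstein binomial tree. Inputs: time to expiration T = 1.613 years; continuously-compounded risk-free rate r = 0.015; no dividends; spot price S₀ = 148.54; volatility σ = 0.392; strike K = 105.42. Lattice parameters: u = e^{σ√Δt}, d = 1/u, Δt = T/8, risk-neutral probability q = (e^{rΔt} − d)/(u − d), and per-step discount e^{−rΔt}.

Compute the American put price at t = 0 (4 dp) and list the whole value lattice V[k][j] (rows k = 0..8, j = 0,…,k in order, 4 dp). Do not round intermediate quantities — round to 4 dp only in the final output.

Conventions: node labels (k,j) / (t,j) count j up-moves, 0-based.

Δt=0.20162, u=1.19246, d=0.83860, q=0.46467, disc=e^(-rΔt)=0.99698
k=8 terminal: V=max(K-S,0) → 69.0877 53.7569 31.9571 0.9586 0.0000 0.0000 0.0000 0.0000 0.0000
k=7: j=0 S=43.3248 intr=62.0952 cont=61.7769 V=62.0952[EX]; j=1 S=61.6062 intr=43.8138 cont=43.4955 V=43.8138[EX]; j=2 S=87.6016 intr=17.8184 cont=17.5001 V=17.8184[EX]; j=3 S=124.5660 intr=0.0000 cont=0.5116 V=0.5116[hold]; j=4 S=177.1280 intr=0.0000 cont=0.0000 V=0.0000[hold]; j=5 S=251.8692 intr=0.0000 cont=0.0000 V=0.0000[hold]; j=6 S=358.1481 intr=0.0000 cont=0.0000 V=0.0000[hold]; j=7 S=509.2727 intr=0.0000 cont=0.0000 V=0.0000[hold]
k=6: j=0 S=51.6631 intr=53.7569 cont=53.4386 V=53.7569[EX]; j=1 S=73.4629 intr=31.9571 cont=31.6388 V=31.9571[EX]; j=2 S=104.4614 intr=0.9586 cont=9.7470 V=9.7470[hold]; j=3 S=148.5400 intr=0.0000 cont=0.2731 V=0.2731[hold]; j=4 S=211.2181 intr=0.0000 cont=0.0000 V=0.0000[hold]; j=5 S=300.3439 intr=0.0000 cont=0.0000 V=0.0000[hold]; j=6 S=427.0773 intr=0.0000 cont=0.0000 V=0.0000[hold]
k=5: j=0 S=61.6062 intr=43.8138 cont=43.4955 V=43.8138[EX]; j=1 S=87.6016 intr=17.8184 cont=21.5714 V=21.5714[hold]; j=2 S=124.5660 intr=0.0000 cont=5.3286 V=5.3286[hold]; j=3 S=177.1280 intr=0.0000 cont=0.1457 V=0.1457[hold]; j=4 S=251.8692 intr=0.0000 cont=0.0000 V=0.0000[hold]; j=5 S=358.1481 intr=0.0000 cont=0.0000 V=0.0000[hold]
k=4: j=0 S=73.4629 intr=31.9571 cont=33.3774 V=33.3774[hold]; j=1 S=104.4614 intr=0.9586 cont=13.9816 V=13.9816[hold]; j=2 S=148.5400 intr=0.0000 cont=2.9115 V=2.9115[hold]; j=3 S=211.2181 intr=0.0000 cont=0.0778 V=0.0778[hold]; j=4 S=300.3439 intr=0.0000 cont=0.0000 V=0.0000[hold]
k=3: j=0 S=87.6016 intr=17.8184 cont=24.2912 V=24.2912[hold]; j=1 S=124.5660 intr=0.0000 cont=8.8110 V=8.8110[hold]; j=2 S=177.1280 intr=0.0000 cont=1.5899 V=1.5899[hold]; j=3 S=251.8692 intr=0.0000 cont=0.0415 V=0.0415[hold]
k=2: j=0 S=104.4614 intr=0.9586 cont=17.0464 V=17.0464[hold]; j=1 S=148.5400 intr=0.0000 cont=5.4391 V=5.4391[hold]; j=2 S=211.2181 intr=0.0000 cont=0.8678 V=0.8678[hold]
k=1: j=0 S=124.5660 intr=0.0000 cont=11.6177 V=11.6177[hold]; j=1 S=177.1280 intr=0.0000 cont=3.3050 V=3.3050[hold]
k=0: j=0 S=148.5400 intr=0.0000 cont=7.7316 V=7.7316[hold]

price = 7.7316
tree:
7.7316
11.6177 3.3050
17.0464 5.4391 0.8678
24.2912 8.8110 1.5899 0.0415
33.3774 13.9816 2.9115 0.0778 0.0000
43.8138 21.5714 5.3286 0.1457 0.0000 0.0000
53.7569 31.9571 9.7470 0.2731 0.0000 0.0000 0.0000
62.0952 43.8138 17.8184 0.5116 0.0000 0.0000 0.0000 0.0000
69.0877 53.7569 31.9571 0.9586 0.0000 0.0000 0.0000 0.0000 0.0000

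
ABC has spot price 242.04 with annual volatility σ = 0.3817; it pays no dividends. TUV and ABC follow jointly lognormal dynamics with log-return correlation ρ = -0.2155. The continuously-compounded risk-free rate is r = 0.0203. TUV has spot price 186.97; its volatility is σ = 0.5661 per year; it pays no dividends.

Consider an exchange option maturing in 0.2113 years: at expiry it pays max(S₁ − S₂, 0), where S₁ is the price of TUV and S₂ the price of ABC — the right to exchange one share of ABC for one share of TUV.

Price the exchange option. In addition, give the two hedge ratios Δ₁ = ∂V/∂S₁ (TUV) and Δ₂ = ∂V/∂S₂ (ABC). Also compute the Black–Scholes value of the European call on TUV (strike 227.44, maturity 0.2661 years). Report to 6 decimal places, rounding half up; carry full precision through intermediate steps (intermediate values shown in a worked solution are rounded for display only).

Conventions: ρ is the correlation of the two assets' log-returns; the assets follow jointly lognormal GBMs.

σ_eff = √(σ₁² + σ₂² − 2ρσ₁σ₂) = √(0.5661² + 0.3817² − 2·-0.2155·0.5661·0.3817) = 0.747860
d₁ = (ln(S₁/S₂) + (q₂ − q₁ + σ_eff²/2)T) / (σ_eff√T) = (ln(186.97/242.04) + (0.0 − 0.0 + 0.279647)·0.2113) / 0.343772 = -0.579063
d₂ = d₁ − σ_eff√T = -0.579063 − 0.343772 = -0.922834
N(d₁) = 0.281273,  N(d₂) = 0.178047
V = S₁·e^{−q₁T}·N(d₁) − S₂·e^{−q₂T}·N(d₂) = 52.589699 − 43.094442 = 9.495257
Δ₁ = e^{−q₁T}·N(d₁) = 0.281273;  Δ₂ = −e^{−q₂T}·N(d₂) = -0.178047
[vanilla: TUV call K=227.44]
σ√T = 0.5661·√0.2661 = 0.292022
d₁ = (ln(S/K) + (r+σ²/2)T) / (σ√T) = (ln(186.97/227.44) + (0.0203+0.5661²/2)·0.2661) / 0.292022 = (-0.195938 + 0.048040) / 0.292022 = -0.506462
d₂ = d₁ − σ√T = -0.506462 − 0.292022 = -0.798484
e^{−rT} = 0.994613
N(d₁) = 0.306266,  N(d₂) = 0.212295
price = S·N(d₁) − K·e^{−rT}·N(d₂) = 57.262592 − 48.024221 = 9.238371

exchange price = 9.495257
Δ1 = 0.281273
Δ2 = -0.178047
price(TUV call K=227.44) = 9.238371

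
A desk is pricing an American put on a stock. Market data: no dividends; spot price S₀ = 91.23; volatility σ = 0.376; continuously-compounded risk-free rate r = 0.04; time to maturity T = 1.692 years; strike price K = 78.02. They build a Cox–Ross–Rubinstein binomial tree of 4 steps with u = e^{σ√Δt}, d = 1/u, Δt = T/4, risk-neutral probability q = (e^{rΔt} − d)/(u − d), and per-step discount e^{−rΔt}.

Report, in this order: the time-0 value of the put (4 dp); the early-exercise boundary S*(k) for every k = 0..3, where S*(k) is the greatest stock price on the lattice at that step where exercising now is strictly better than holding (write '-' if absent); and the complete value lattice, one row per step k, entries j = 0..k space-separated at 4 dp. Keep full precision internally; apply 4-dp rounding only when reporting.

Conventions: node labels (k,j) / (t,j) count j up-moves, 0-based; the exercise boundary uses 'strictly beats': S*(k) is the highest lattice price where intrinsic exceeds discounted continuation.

price = 9.0153
boundary = - - - 43.8051
tree:
9.0153
14.6687 3.0592
23.0262 5.9120 0.0000
34.2149 11.4251 0.0000 0.0000
43.7179 22.0792 0.0000 0.0000 0.0000

params: Δt=0.42300 u=1.27704 d=0.78306 q=0.47371 e^(-rΔt)=0.98322
t_4 payoffs: 43.7179 22.0792 0.0000 0.0000 0.0000
t_3: node(3,0) S=43.8051 payoff=34.2149 vs cont=32.9059 → 34.2149 [stop]  node(3,1) S=71.4387 payoff=6.5813 vs cont=11.4251 → 11.4251 [wait]  node(3,2) S=116.5043 payoff=0.0000 vs cont=0.0000 → 0.0000 [wait]  node(3,3) S=189.9988 payoff=0.0000 vs cont=0.0000 → 0.0000 [wait]  ⇒ S*(3)=43.8051
t_2: node(2,0) S=55.9408 payoff=22.0792 vs cont=23.0262 → 23.0262 [wait]  node(2,1) S=91.2300 payoff=0.0000 vs cont=5.9120 → 5.9120 [wait]  node(2,2) S=148.7806 payoff=0.0000 vs cont=0.0000 → 0.0000 [wait]  ⇒ S*(2)=-
t_1: node(1,0) S=71.4387 payoff=6.5813 vs cont=14.6687 → 14.6687 [wait]  node(1,1) S=116.5043 payoff=0.0000 vs cont=3.0592 → 3.0592 [wait]  ⇒ S*(1)=-
t_0: node(0,0) S=91.2300 payoff=0.0000 vs cont=9.0153 → 9.0153 [wait]  ⇒ S*(0)=-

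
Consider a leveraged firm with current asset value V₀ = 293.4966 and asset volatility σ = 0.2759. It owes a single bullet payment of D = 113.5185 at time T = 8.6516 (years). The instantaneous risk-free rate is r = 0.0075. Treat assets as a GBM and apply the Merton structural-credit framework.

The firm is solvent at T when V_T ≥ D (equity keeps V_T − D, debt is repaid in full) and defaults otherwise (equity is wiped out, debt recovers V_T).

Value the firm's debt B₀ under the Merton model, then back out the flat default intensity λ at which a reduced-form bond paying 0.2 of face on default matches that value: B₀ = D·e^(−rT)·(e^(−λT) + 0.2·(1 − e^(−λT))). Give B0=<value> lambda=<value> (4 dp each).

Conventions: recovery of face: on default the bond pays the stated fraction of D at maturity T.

B0=99.5347 lambda=0.0097

Equity is a call on the firm's assets struck at D = 113.5185:
d₁ = [ln(V₀/D) + (r + σ²/2)T] / (σ√T)
   = [ln(293.4966/113.5185) + (0.0075 + 0.5·0.2759²)·8.6516] / (0.2759·√8.6516)
   = [0.949900 + 0.394170] / 0.811521 = 1.656236
d₂ = d₁ − σ√T = 1.656236 − 0.811521 = 0.844715
N(d₁) = 0.951163,  N(d₂) = 0.800865,  e^(−rT) = 0.937173
E₀ = V₀·N(d₁) − D·e^(−rT)·N(d₂)
   = 293.4966·0.951163 − 113.5185·0.937173·0.800865 = 193.961874
B₀ = V₀ − E₀ = 293.4966 − 193.961874 = 99.534726
e^(−λT) = (B₀·e^(rT)/D − 0.2)/(1 − 0.2) = (99.5347·1.067038/113.5185 − 0.2)/0.8 = 0.91949386
λ = −ln(0.91949386)/8.6516 = 0.009701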